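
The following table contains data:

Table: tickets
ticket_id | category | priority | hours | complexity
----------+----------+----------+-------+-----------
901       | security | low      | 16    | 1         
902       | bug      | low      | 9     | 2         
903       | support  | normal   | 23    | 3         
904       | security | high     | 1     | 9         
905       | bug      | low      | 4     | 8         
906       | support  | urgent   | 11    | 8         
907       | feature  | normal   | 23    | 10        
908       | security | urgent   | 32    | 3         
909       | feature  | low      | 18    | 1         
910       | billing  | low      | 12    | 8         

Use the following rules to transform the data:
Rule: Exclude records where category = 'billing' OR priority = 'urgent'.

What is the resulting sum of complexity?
34

Step 1: Find records where category = 'billing' OR priority = 'urgent'
Step 2: 3 records match, summing to 19
Step 3: Original sum: 53
Step 4: Remaining sum = 53 - 19 = 34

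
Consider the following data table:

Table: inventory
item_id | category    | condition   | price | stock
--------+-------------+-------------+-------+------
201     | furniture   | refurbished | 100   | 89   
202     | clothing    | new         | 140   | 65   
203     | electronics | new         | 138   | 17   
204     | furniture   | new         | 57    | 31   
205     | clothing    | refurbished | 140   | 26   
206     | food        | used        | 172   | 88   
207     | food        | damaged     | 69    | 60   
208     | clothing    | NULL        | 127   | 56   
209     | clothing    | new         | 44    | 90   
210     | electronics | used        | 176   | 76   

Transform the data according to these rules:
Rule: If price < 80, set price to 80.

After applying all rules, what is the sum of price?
1233

Step 1: 3 records have price < 80
Step 2: These records originally summed to 170
Step 3: After setting to minimum: 3 × 80 = 240
Step 4: Unaffected records sum: 993
Step 5: Final sum = 240 + 993 = 1233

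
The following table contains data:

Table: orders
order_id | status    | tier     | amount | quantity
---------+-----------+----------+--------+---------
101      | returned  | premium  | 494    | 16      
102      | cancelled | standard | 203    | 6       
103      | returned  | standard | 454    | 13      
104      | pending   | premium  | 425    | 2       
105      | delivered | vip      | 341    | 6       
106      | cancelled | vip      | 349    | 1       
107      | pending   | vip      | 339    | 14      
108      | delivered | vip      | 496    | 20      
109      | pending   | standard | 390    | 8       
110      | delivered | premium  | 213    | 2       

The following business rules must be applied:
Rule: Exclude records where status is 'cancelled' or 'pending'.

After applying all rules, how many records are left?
5

Step 1: Count records to exclude
  - 2 (cancelled) + 3 (pending) = 5 records
Step 2: Total records: 10
Step 3: Remaining = 10 - 5 = 5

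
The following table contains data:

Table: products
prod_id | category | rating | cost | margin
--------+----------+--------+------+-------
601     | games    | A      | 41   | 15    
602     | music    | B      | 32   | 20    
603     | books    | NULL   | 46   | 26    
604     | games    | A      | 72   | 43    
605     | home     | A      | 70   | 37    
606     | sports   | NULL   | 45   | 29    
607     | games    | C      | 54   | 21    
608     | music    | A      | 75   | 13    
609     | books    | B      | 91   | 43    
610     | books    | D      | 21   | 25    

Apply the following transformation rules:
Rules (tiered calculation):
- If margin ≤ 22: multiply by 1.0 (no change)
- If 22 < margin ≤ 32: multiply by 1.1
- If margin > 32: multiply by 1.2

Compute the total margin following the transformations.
304.6

Step 1: Tier 1 (margin ≤ 22): 4 records, sum = 69 × 1.0 = 69.0
Step 2: Tier 2 (22 < margin ≤ 32): 3 records, sum = 80 × 1.1 = 88.0
Step 3: Tier 3 (margin > 32): 3 records, sum = 123 × 1.2 = 147.6
Step 4: Final sum = 69.0 + 88.0 + 147.6 = 304.6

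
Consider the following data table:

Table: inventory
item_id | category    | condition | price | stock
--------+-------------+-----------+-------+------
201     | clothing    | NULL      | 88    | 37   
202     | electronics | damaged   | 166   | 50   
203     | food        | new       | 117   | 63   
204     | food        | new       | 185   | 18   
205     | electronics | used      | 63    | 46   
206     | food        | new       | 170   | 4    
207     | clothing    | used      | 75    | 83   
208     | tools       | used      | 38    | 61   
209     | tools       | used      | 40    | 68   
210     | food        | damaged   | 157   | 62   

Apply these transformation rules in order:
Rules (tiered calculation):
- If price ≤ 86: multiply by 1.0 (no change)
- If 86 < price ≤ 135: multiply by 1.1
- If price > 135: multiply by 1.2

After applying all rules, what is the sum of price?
1255.1

Step 1: Tier 1 (price ≤ 86): 4 records, sum = 216 × 1.0 = 216.0
Step 2: Tier 2 (86 < price ≤ 135): 2 records, sum = 205 × 1.1 = 225.5
Step 3: Tier 3 (price > 135): 4 records, sum = 678 × 1.2 = 813.6
Step 4: Final sum = 216.0 + 225.5 + 813.6 = 1255.1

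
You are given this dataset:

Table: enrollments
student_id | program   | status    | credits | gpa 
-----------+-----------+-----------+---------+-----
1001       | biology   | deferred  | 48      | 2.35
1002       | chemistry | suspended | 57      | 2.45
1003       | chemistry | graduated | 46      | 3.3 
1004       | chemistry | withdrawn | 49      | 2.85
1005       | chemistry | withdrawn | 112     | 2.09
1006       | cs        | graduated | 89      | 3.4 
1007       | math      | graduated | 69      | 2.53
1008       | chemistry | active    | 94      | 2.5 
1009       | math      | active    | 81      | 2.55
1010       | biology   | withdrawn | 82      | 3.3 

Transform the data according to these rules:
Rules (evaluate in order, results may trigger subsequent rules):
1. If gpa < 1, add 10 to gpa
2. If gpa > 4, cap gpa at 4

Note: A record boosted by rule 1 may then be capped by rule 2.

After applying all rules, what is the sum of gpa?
27.32

Step 1: Apply rule 1 to records with gpa < 1
  - 0 records get bonus of 10
  - Of these, 0 records then exceed 4 and get capped
Step 2: Apply rule 2 to records with gpa > 4
  - 0 records (original) are capped
Step 3: Calculate final sum = 27.32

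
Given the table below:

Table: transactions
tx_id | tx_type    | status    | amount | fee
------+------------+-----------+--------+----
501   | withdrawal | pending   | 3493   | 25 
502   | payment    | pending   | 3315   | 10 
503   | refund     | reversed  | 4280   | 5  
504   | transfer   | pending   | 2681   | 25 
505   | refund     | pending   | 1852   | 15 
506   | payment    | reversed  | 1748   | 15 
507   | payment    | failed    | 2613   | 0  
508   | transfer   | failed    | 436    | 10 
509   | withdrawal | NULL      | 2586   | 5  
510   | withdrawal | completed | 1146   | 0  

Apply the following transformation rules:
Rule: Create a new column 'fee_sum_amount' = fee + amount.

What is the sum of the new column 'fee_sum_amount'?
24260

Step 1: For each record, compute fee + amount
Example calculations:
  25 + 3493 = 3518
  10 + 3315 = 3325
  5 + 4280 = 4285
  ...
Step 2: Sum all derived values
Step 3: Total = 24260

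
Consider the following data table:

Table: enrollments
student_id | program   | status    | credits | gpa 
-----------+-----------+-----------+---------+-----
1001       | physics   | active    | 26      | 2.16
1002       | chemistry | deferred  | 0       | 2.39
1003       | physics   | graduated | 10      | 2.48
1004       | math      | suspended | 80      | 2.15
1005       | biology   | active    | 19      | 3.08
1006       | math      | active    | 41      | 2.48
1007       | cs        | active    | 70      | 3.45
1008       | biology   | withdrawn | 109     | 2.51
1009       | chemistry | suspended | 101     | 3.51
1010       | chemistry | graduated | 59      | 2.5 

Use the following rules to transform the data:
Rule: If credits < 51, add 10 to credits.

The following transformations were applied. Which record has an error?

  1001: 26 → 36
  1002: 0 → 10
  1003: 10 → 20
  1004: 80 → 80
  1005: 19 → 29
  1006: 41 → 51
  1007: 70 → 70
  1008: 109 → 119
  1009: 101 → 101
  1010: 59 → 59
Record 1008 has an error. The correct transformed value should be 109, not 119.

Step 1: Check each record against the rule
Step 2: Record 1008 has credits = 109
Step 3: Since 109 >= 51, the bonus should not have been applied
Step 4: Correct value = 109, but claimed value = 119
Conclusion: Record 1008 has the error.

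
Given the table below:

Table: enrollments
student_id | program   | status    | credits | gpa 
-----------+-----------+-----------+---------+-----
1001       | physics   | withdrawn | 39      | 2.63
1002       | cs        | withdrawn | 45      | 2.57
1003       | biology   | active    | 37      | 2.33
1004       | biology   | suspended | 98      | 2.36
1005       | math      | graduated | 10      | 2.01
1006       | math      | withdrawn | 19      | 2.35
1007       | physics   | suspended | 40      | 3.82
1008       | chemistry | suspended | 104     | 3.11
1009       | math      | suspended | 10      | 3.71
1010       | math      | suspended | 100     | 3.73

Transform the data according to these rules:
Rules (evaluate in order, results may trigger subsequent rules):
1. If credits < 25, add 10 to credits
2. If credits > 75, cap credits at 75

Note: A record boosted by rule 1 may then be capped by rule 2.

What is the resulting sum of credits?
455

Step 1: Apply rule 1 to records with credits < 25
  - 3 records get bonus of 10
  - Of these, 0 records then exceed 75 and get capped
Step 2: Apply rule 2 to records with credits > 75
  - 3 records (original) are capped
Step 3: Calculate final sum = 455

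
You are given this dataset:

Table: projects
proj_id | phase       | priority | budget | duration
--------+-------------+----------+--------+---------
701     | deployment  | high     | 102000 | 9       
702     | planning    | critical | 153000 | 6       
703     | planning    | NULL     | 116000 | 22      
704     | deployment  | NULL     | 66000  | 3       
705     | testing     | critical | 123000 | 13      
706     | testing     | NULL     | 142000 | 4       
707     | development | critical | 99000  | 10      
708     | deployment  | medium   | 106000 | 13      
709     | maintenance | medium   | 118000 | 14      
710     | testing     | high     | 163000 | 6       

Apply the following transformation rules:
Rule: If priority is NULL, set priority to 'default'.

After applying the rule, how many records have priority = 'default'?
3

Step 1: Count records where priority IS NULL
Step 2: Found 3 records with NULL priority
Step 3: These records will have priority set to 'default'
Step 4: Records already having priority = 'default': 0
Step 5: Answer: 3 + 0 = 3 records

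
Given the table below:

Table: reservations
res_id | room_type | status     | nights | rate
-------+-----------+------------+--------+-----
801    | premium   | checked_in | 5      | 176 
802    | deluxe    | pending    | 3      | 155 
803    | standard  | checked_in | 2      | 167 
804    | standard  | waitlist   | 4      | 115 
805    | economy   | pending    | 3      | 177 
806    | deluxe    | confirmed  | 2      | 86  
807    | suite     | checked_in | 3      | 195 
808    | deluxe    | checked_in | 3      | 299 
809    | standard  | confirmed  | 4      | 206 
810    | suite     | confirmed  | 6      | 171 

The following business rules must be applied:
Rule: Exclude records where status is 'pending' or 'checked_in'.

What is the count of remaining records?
4

Step 1: Count records to exclude
  - 2 (pending) + 4 (checked_in) = 6 records
Step 2: Total records: 10
Step 3: Remaining = 10 - 6 = 4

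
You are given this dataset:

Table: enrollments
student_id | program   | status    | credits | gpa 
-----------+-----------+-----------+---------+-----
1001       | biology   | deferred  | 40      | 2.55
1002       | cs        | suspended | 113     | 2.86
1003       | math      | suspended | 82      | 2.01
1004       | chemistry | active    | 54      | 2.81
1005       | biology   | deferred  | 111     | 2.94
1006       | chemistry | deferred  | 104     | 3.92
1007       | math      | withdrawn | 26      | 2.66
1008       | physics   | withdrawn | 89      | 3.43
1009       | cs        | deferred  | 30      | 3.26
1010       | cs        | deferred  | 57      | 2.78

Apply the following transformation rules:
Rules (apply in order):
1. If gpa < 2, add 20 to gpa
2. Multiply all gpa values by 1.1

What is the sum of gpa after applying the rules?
32.14

Step 1: Apply Rule 1 - Add 20 to records with gpa < 2
  - 0 records affected: 0 + (0 × 20) = 0
  - Unaffected records: 29.22
  - Sum after Rule 1: 29.22
Step 2: Apply Rule 2 - Multiply all by 1.1
  - 29.22 × 1.1 = 32.14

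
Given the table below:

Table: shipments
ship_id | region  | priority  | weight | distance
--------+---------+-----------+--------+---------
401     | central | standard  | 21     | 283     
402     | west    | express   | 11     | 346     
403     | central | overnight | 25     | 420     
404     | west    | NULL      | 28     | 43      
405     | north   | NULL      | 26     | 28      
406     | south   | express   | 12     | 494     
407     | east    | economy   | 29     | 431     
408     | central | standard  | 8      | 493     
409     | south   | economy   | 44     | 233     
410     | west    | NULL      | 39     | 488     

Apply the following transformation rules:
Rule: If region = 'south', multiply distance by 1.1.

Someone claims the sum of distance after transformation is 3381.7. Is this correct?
No, the correct result is 3331.7.

Step 1: Calculate the correct sum after transformation
Step 2: Apply multiplier 1.1 to records where region = 'south'
Step 3: Correct result = 3331.7
Step 4: Claimed result = 3381.7
Step 5: 3331.7 ≠ 3381.7
Conclusion: The claimed result is incorrect. The correct answer is 3331.7.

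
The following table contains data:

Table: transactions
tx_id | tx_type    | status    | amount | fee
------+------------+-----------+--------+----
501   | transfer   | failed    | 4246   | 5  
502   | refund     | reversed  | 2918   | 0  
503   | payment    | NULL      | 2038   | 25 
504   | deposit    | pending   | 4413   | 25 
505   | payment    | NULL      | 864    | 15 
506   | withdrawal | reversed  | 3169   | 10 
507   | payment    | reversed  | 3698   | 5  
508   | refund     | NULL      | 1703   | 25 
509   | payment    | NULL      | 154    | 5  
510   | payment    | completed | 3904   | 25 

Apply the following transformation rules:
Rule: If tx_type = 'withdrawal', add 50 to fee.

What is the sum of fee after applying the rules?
190

Step 1: Count records where tx_type = 'withdrawal': 1
Step 2: Total bonus added: 1 × 50 = 50
Step 3: Original sum of fee: 140
Step 4: Final sum = 140 + 50 = 190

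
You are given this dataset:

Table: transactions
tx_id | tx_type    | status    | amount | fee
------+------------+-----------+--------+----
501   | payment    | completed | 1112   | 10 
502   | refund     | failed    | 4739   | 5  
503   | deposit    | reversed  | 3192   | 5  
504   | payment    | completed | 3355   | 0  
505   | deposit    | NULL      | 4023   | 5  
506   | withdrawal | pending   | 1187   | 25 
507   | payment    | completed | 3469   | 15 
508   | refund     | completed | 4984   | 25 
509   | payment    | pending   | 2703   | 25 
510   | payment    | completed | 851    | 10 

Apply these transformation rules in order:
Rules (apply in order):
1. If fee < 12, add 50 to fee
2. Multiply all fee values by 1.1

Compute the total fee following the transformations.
467.5

Step 1: Apply Rule 1 - Add 50 to records with fee < 12
  - 6 records affected: 35 + (6 × 50) = 335
  - Unaffected records: 90
  - Sum after Rule 1: 425
Step 2: Apply Rule 2 - Multiply all by 1.1
  - 425 × 1.1 = 467.5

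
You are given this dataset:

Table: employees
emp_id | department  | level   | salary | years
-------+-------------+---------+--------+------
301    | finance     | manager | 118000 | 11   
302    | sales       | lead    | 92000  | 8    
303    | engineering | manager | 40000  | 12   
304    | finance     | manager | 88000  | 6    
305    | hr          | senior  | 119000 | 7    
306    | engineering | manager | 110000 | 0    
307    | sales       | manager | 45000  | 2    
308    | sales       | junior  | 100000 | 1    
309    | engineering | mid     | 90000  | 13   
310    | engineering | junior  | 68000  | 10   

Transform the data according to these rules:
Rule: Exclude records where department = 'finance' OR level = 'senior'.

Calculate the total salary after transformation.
545000

Step 1: Find records where department = 'finance' OR level = 'senior'
Step 2: 3 records match, summing to 325000
Step 3: Original sum: 870000
Step 4: Remaining sum = 870000 - 325000 = 545000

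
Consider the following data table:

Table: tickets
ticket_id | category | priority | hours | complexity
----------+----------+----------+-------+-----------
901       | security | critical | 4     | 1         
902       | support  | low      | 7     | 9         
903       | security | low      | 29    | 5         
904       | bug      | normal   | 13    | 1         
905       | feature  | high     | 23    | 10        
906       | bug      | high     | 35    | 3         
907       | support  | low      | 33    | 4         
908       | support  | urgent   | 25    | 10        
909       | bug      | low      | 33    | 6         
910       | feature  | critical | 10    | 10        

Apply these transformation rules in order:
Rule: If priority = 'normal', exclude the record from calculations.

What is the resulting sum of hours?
199

Step 1: Identify records where priority = 'normal'
Step 2: The excluded records sum to 13
Step 3: Original total hours = 212
Step 4: Remaining total = 212 - 13 = 199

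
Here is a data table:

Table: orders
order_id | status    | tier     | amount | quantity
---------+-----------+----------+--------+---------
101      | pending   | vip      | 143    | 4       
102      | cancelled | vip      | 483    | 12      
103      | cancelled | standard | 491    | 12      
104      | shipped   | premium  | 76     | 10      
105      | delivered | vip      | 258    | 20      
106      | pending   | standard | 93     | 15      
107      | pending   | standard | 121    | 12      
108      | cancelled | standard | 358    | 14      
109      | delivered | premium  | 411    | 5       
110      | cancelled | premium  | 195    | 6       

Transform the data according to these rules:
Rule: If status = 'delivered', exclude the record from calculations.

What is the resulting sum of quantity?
85

Step 1: Identify records where status = 'delivered'
Step 2: The excluded records sum to 25
Step 3: Original total quantity = 110
Step 4: Remaining total = 110 - 25 = 85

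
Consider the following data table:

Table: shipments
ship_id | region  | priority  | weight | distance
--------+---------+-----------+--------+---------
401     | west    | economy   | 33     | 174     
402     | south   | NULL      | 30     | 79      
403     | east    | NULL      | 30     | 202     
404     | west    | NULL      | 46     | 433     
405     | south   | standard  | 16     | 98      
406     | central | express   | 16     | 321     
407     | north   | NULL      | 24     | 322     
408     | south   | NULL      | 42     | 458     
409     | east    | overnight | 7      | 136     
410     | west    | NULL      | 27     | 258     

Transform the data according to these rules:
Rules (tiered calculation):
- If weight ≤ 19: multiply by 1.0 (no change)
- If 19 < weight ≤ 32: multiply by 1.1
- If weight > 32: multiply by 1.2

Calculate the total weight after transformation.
306.3

Step 1: Tier 1 (weight ≤ 19): 3 records, sum = 39 × 1.0 = 39.0
Step 2: Tier 2 (19 < weight ≤ 32): 4 records, sum = 111 × 1.1 = 122.1
Step 3: Tier 3 (weight > 32): 3 records, sum = 121 × 1.2 = 145.2
Step 4: Final sum = 39.0 + 122.1 + 145.2 = 306.3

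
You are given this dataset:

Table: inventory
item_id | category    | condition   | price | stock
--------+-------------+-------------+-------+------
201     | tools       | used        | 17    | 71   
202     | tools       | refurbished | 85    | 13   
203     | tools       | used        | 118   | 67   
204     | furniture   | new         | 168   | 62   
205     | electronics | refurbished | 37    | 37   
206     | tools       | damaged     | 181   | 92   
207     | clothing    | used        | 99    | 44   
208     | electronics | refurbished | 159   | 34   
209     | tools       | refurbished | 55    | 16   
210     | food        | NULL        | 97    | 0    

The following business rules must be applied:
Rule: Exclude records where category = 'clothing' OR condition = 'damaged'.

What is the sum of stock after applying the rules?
300

Step 1: Find records where category = 'clothing' OR condition = 'damaged'
Step 2: 2 records match, summing to 136
Step 3: Original sum: 436
Step 4: Remaining sum = 436 - 136 = 300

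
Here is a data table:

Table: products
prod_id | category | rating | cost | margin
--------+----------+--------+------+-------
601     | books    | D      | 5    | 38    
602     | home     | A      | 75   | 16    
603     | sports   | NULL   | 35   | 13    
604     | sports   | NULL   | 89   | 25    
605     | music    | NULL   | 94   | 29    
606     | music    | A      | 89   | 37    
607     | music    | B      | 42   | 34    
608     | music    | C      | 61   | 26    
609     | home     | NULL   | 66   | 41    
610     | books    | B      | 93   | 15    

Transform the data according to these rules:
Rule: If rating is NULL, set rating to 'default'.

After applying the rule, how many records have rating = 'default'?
4

Step 1: Count records where rating IS NULL
Step 2: Found 4 records with NULL rating
Step 3: These records will have rating set to 'default'
Step 4: Records already having rating = 'default': 0
Step 5: Answer: 4 + 0 = 4 records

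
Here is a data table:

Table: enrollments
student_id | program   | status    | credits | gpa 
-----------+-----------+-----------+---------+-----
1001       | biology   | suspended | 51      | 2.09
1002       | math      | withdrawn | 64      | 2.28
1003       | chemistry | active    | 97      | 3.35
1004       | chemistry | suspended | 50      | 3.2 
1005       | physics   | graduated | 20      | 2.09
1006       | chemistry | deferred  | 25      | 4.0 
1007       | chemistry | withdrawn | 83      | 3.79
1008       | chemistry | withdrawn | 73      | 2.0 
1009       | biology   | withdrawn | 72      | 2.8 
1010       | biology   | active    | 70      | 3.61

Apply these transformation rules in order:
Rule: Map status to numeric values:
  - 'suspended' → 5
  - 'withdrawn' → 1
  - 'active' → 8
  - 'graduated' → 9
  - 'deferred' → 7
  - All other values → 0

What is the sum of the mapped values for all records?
46

Step 1: Apply mapping to each record
Step 2: Count by status:
  'suspended': 2 records × 5 = 10
  'withdrawn': 4 records × 1 = 4
  'active': 2 records × 8 = 16
  'graduated': 1 records × 9 = 9
  'deferred': 1 records × 7 = 7
Step 3: Sum all mapped values = 46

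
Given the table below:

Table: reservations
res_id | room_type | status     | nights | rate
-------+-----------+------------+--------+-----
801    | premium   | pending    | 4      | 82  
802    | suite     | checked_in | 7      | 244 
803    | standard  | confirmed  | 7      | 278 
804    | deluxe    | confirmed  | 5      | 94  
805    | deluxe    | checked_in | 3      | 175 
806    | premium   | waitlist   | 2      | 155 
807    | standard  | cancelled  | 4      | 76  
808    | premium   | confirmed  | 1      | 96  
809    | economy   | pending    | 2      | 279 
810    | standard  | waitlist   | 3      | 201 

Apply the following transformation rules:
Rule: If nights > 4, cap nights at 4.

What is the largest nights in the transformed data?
4

Step 1: Original maximum nights = 7
Step 2: Apply cap at 4
Step 3: 3 records had nights > 4 and were capped
Step 4: Maximum after transformation = 4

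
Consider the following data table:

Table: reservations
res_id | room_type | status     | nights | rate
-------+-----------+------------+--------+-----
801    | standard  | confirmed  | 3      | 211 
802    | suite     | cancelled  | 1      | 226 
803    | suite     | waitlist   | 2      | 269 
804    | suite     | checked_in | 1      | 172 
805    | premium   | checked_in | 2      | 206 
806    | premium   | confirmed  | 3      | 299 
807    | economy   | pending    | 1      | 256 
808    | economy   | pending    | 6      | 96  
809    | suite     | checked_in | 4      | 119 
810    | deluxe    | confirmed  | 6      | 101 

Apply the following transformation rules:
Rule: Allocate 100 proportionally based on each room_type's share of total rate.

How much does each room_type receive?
deluxe: 5.17, economy: 18.01, premium: 25.83, standard: 10.79, suite: 40.2

Step 1: Calculate total rate = 1955
Step 2: Calculate each room_type's proportion:
  deluxe: 101/1955 = 5.17% → 5.17
  economy: 352/1955 = 18.01% → 18.01
  premium: 505/1955 = 25.83% → 25.83
  standard: 211/1955 = 10.79% → 10.79
  suite: 786/1955 = 40.20% → 40.2
Step 3: Verify: sum of allocations ≈ 100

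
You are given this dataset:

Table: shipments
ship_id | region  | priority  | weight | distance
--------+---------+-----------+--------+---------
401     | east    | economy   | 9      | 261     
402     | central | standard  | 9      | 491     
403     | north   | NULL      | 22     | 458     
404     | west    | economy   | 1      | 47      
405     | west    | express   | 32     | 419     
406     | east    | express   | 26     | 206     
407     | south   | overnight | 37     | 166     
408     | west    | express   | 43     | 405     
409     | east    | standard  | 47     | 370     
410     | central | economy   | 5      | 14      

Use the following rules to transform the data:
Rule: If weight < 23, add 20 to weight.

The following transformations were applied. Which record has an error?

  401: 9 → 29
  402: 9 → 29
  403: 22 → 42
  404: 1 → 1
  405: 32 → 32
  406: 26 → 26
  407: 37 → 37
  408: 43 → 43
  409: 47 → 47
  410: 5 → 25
Record 404 has an error. The correct transformed value should be 21, not 1.

Step 1: Check each record against the rule
Step 2: Record 404 has weight = 1
Step 3: Since 1 < 23, the bonus should have been applied
Step 4: Correct value = 21, but claimed value = 1
Conclusion: Record 404 has the error.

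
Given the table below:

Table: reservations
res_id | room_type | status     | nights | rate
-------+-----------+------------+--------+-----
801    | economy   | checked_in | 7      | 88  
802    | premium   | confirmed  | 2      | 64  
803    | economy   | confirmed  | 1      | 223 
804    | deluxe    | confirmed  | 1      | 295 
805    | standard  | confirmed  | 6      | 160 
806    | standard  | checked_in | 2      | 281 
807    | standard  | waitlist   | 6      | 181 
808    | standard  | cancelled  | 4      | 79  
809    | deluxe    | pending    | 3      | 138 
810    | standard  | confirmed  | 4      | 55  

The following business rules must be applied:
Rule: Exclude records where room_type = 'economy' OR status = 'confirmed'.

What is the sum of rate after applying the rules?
679

Step 1: Find records where room_type = 'economy' OR status = 'confirmed'
Step 2: 6 records match, summing to 885
Step 3: Original sum: 1564
Step 4: Remaining sum = 1564 - 885 = 679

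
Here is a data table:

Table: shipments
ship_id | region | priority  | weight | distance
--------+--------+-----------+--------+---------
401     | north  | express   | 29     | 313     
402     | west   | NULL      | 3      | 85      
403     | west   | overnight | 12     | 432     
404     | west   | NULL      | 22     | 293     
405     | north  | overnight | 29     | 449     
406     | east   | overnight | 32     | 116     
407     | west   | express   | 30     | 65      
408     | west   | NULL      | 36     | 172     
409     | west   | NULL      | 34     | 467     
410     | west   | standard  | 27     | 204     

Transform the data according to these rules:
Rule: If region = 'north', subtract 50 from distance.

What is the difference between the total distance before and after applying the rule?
100

Step 1: Original sum of distance = 2596
Step 2: 2 records have region = 'north'
Step 3: Each affected record changes by -50
Step 4: Total change = 2 × -50 = -100
Step 5: New sum = 2596 + -100 = 2496
Step 6: Difference = |2496 - 2596| = 100
        (Sum decreased by 100)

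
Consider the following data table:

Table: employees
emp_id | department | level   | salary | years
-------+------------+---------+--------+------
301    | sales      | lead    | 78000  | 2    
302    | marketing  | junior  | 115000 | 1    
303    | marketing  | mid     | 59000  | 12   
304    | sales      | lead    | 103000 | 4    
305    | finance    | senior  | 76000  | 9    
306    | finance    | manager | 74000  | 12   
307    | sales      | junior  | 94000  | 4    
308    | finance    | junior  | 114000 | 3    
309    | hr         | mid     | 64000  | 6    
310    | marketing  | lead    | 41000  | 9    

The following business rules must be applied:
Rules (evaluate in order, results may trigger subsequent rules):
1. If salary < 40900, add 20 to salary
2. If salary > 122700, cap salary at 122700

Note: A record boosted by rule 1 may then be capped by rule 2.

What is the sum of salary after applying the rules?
818000

Step 1: Apply rule 1 to records with salary < 40900
  - 0 records get bonus of 20
  - Of these, 0 records then exceed 122700 and get capped
Step 2: Apply rule 2 to records with salary > 122700
  - 0 records (original) are capped
Step 3: Calculate final sum = 818000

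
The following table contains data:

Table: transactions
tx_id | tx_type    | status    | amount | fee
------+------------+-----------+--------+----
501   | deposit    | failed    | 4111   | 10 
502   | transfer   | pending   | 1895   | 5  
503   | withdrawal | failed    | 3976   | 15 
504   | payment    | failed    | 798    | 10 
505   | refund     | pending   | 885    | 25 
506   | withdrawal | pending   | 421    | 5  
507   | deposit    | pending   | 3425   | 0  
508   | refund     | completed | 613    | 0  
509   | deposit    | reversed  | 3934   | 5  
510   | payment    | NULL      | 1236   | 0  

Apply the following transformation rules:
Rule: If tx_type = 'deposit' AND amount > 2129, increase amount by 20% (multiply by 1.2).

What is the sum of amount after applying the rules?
23588.0

Step 1: Find records where tx_type = 'deposit' AND amount > 2129
Step 2: 3 records match, summing to 11470
Step 3: After multiplier: 11470 × 1.2 = 13764.0
Step 4: Unaffected records sum: 9824
Step 5: Final sum = 13764.0 + 9824 = 23588.0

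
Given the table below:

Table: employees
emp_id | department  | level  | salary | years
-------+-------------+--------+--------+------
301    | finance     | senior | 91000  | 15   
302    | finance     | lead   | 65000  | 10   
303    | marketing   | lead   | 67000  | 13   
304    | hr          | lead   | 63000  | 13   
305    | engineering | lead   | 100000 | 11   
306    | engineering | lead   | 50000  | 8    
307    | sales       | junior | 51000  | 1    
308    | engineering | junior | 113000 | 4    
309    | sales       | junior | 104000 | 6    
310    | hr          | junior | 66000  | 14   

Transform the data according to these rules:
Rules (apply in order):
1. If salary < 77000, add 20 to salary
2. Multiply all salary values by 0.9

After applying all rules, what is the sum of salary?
693108.0

Step 1: Apply Rule 1 - Add 20 to records with salary < 77000
  - 6 records affected: 362000 + (6 × 20) = 362120
  - Unaffected records: 408000
  - Sum after Rule 1: 770120
Step 2: Apply Rule 2 - Multiply all by 0.9
  - 770120 × 0.9 = 693108.0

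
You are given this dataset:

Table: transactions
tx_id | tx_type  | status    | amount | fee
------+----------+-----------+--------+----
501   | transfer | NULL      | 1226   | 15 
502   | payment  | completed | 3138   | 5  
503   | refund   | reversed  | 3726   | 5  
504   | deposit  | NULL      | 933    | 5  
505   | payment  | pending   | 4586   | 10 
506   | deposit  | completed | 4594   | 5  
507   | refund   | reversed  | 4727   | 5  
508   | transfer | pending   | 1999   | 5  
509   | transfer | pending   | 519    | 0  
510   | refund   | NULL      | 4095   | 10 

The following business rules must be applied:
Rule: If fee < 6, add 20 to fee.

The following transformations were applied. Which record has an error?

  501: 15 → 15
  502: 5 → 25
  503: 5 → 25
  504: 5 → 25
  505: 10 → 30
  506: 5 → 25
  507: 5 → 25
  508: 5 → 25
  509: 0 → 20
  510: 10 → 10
Record 505 has an error. The correct transformed value should be 10, not 30.

Step 1: Check each record against the rule
Step 2: Record 505 has fee = 10
Step 3: Since 10 >= 6, the bonus should not have been applied
Step 4: Correct value = 10, but claimed value = 30
Conclusion: Record 505 has the error.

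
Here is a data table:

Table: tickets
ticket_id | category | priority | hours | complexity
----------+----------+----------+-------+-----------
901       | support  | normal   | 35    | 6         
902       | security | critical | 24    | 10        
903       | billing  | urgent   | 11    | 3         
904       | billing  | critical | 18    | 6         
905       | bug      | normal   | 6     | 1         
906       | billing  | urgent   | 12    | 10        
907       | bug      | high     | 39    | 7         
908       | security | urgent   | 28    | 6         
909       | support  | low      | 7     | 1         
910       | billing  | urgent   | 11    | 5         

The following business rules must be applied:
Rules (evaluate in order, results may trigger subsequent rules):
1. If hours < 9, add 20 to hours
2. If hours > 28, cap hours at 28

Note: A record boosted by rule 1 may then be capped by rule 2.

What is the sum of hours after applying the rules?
213

Step 1: Apply rule 1 to records with hours < 9
  - 2 records get bonus of 20
  - Of these, 0 records then exceed 28 and get capped
Step 2: Apply rule 2 to records with hours > 28
  - 2 records (original) are capped
Step 3: Calculate final sum = 213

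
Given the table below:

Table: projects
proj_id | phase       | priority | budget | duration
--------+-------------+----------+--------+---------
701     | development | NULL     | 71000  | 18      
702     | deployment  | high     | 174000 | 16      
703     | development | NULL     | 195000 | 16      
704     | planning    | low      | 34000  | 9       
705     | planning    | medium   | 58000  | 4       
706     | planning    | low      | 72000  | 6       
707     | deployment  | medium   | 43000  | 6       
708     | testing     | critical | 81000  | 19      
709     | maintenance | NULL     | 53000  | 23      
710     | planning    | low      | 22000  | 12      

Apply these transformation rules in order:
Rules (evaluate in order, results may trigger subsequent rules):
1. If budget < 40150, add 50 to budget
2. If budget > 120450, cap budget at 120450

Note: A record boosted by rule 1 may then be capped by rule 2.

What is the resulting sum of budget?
675000

Step 1: Apply rule 1 to records with budget < 40150
  - 2 records get bonus of 50
  - Of these, 0 records then exceed 120450 and get capped
Step 2: Apply rule 2 to records with budget > 120450
  - 2 records (original) are capped
Step 3: Calculate final sum = 675000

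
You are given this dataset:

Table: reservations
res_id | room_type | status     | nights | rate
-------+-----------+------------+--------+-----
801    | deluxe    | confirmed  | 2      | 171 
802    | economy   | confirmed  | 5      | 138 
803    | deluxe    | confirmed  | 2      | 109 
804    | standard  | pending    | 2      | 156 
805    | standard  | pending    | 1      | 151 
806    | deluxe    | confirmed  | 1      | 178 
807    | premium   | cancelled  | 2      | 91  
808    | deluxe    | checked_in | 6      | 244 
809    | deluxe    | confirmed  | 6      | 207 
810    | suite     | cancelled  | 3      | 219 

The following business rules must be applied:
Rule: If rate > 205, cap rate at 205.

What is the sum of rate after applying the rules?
1609

Step 1: 3 records have rate > 205
Step 2: These records originally summed to 670
Step 3: After capping: 3 × 205 = 615
Step 4: Unaffected records sum: 994
Step 5: Final sum = 615 + 994 = 1609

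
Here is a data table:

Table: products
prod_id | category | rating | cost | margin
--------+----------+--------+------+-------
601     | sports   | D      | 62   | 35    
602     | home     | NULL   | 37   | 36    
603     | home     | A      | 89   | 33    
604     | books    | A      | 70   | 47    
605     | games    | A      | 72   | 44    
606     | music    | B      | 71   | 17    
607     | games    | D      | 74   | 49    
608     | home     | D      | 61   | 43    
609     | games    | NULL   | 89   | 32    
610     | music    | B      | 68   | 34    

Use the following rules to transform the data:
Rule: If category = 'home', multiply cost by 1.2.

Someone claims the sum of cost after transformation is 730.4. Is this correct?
Yes, the result is correct.

Step 1: Calculate the correct sum after transformation
Step 2: Apply multiplier 1.2 to records where category = 'home'
Step 3: Correct result = 730.4
Step 4: Claimed result = 730.4
Step 5: 730.4 = 730.4 ✓
Conclusion: The claimed result is correct.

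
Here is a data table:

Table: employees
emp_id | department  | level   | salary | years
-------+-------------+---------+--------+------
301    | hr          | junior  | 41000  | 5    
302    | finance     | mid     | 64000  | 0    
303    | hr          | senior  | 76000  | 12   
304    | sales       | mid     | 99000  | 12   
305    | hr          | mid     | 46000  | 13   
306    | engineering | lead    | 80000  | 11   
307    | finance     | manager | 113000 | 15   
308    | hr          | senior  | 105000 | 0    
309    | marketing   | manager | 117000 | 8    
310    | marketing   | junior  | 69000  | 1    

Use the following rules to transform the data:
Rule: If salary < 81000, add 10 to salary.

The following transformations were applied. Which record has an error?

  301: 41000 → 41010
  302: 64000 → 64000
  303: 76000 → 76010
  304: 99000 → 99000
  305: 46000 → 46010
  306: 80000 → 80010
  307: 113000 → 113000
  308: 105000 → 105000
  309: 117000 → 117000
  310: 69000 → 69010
Record 302 has an error. The correct transformed value should be 64010, not 64000.

Step 1: Check each record against the rule
Step 2: Record 302 has salary = 64000
Step 3: Since 64000 < 81000, the bonus should have been applied
Step 4: Correct value = 64010, but claimed value = 64000
Conclusion: Record 302 has the error.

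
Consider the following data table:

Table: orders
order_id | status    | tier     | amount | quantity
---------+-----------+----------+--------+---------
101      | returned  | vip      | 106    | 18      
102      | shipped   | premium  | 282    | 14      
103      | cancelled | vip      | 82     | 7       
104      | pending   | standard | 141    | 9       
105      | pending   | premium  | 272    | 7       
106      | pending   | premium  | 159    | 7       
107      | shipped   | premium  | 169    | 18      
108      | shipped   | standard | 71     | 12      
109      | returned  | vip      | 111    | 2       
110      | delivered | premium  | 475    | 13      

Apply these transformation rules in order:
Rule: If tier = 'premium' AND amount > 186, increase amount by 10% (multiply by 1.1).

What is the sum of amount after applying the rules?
1970.9

Step 1: Find records where tier = 'premium' AND amount > 186
Step 2: 3 records match, summing to 1029
Step 3: After multiplier: 1029 × 1.1 = 1131.9
Step 4: Unaffected records sum: 839
Step 5: Final sum = 1131.9 + 839 = 1970.9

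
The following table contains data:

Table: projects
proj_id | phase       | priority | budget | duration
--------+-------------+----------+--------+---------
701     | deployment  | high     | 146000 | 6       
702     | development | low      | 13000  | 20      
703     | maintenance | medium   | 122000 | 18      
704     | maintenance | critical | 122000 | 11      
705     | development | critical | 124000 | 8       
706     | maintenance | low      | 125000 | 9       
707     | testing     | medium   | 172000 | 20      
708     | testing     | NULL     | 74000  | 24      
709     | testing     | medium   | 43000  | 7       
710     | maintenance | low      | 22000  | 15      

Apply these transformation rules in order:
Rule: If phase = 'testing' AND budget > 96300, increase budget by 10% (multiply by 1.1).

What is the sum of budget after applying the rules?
980200.0

Step 1: Find records where phase = 'testing' AND budget > 96300
Step 2: 1 records match, summing to 172000
Step 3: After multiplier: 172000 × 1.1 = 189200.0
Step 4: Unaffected records sum: 791000
Step 5: Final sum = 189200.0 + 791000 = 980200.0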